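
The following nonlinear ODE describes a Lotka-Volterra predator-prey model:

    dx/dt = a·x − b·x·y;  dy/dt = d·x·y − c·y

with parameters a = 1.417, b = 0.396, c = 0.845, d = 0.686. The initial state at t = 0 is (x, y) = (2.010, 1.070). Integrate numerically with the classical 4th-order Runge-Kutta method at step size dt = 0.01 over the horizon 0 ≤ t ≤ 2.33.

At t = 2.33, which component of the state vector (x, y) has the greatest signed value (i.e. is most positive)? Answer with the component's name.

largest component: y

t=0.000: state=(2.010, 1.070)
step 1 (dt=0.01): k1=(1.996, 0.571), k2=(2.004, 0.580), k3=(2.004, 0.580), k4=(2.012, 0.589); state += dt/6·(k1+2k2+2k3+k4)
t=0.010: state=(2.030, 1.076)
t=0.020: state=(2.050, 1.082)
t=0.030: state=(2.071, 1.088)
continuing one RK4 step at a time; state shown every 10 steps (Δt=0.1):
t=0.100: state=(2.217, 1.137)
t=0.200: state=(2.438, 1.225)
t=0.300: state=(2.670, 1.342)
t=0.400: state=(2.909, 1.493)
t=0.500: state=(3.148, 1.689)
t=0.600: state=(3.376, 1.941)
t=0.700: state=(3.580, 2.265)
t=0.800: state=(3.742, 2.677)
t=0.900: state=(3.840, 3.192)
t=1.000: state=(3.853, 3.821)
t=1.100: state=(3.761, 4.562)
t=1.200: state=(3.559, 5.393)
t=1.300: state=(3.256, 6.264)
t=1.400: state=(2.878, 7.107)
t=1.500: state=(2.466, 7.846)
t=1.600: state=(2.057, 8.419)
t=1.700: state=(1.685, 8.794)
t=1.800: state=(1.365, 8.970)
t=1.900: state=(1.102, 8.968)
t=2.000: state=(0.892, 8.822)
t=2.100: state=(0.728, 8.569)
t=2.200: state=(0.602, 8.240)
t=2.300: state=(0.504, 7.864)
t=2.330: state=(0.479, 7.745)
compare at T: x=0.479, y=7.745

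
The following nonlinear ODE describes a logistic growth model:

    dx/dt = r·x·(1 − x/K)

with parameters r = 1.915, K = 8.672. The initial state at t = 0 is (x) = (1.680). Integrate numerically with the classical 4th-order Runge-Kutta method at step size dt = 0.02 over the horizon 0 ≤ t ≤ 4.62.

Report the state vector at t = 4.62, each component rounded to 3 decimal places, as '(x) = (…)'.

t=0.000: state=(1.680)
step 1 (dt=0.02): k1=(2.594), k2=(2.624), k3=(2.625), k4=(2.655); state += dt/6·(k1+2k2+2k3+k4)
t=0.020: state=(1.732)
t=0.040: state=(1.786)
t=0.060: state=(1.841)
continuing one RK4 step at a time; state shown every 10 steps (Δt=0.2):
t=0.200: state=(2.260)
t=0.400: state=(2.955)
t=0.600: state=(3.739)
t=0.800: state=(4.566)
t=1.000: state=(5.376)
t=1.200: state=(6.115)
t=1.400: state=(6.748)
t=1.600: state=(7.261)
t=1.800: state=(7.657)
t=2.000: state=(7.953)
t=2.200: state=(8.169)
t=2.400: state=(8.322)
t=2.600: state=(8.431)
t=2.800: state=(8.506)
t=3.000: state=(8.558)
t=3.200: state=(8.594)
t=3.400: state=(8.619)
t=3.600: state=(8.636)
t=3.800: state=(8.647)
t=4.000: state=(8.655)
t=4.200: state=(8.660)
t=4.400: state=(8.664)
t=4.600: state=(8.667)
t=4.620: state=(8.667)

(x) = (8.667)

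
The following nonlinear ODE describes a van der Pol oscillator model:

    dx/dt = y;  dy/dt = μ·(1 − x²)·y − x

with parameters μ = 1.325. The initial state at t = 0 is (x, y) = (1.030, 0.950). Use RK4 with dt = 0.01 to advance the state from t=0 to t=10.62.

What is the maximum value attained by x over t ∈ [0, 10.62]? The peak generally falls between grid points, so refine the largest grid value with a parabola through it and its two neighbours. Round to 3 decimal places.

t=0.000: state=(1.030, 0.950)
step 1 (dt=0.01): k1=(0.950, -1.107), k2=(0.944, -1.123), k3=(0.944, -1.123), k4=(0.939, -1.140); state += dt/6·(k1+2k2+2k3+k4)
t=0.010: state=(1.039, 0.939)
t=0.020: state=(1.049, 0.927)
t=0.030: state=(1.058, 0.915)
continuing one RK4 step at a time; state shown every 50 steps (Δt=0.5):
t=0.500: state=(1.324, 0.193)
t=1.000: state=(1.258, -0.407)
t=1.500: state=(0.940, -0.875)
t=2.000: state=(0.330, -1.665)
t=2.500: state=(-0.824, -2.835)
t=3.000: state=(-1.869, -0.866)
t=3.500: state=(-1.927, 0.305)
t=4.000: state=(-1.705, 0.543)
t=4.500: state=(-1.389, 0.733)
t=5.000: state=(-0.943, 1.102)
t=5.500: state=(-0.196, 2.028)
t=6.000: state=(1.141, 2.926)
t=6.500: state=(1.985, 0.405)
t=7.000: state=(1.931, -0.383)
t=7.500: state=(1.690, -0.563)
t=8.000: state=(1.365, -0.753)
t=8.500: state=(0.904, -1.143)
t=9.000: state=(0.124, -2.129)
t=9.500: state=(-1.243, -2.829)
t=10.000: state=(-1.998, -0.287)
t=10.500: state=(-1.917, 0.402)
t=10.620: state=(-1.866, 0.453)
largest grid value and its neighbours: x(6.640)=2.01263, x(6.650)=2.01270, x(6.660)=2.01257
parabola through these three points peaks at t≈6.648 with x≈2.01270

max x = 2.013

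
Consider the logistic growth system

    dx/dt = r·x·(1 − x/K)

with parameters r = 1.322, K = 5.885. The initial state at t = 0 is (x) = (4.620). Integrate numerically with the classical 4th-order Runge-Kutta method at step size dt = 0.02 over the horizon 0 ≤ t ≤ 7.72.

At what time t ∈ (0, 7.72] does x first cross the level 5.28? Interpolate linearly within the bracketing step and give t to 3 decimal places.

t = 0.659

t=0.000: state=(4.620)
step 1 (dt=0.02): k1=(1.313), k2=(1.303), k3=(1.303), k4=(1.293); state += dt/6·(k1+2k2+2k3+k4)
t=0.020: state=(4.646)
t=0.040: state=(4.672)
t=0.060: state=(4.697)
continuing one RK4 step at a time; state shown every 25 steps (Δt=0.5):
t=0.500: state=(5.156)
t=0.640: state=(5.266)
next step: t=0.660: state=(5.281) — x has crossed 5.28
linear interpolation between t=0.640 (5.26627) and t=0.660 (5.28075) → t≈0.659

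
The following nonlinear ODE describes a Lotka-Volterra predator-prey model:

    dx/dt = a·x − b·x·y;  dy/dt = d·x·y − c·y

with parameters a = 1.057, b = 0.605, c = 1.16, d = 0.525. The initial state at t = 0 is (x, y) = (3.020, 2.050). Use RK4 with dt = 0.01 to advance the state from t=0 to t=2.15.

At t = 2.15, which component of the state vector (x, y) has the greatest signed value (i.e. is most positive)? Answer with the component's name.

t=0.000: state=(3.020, 2.050)
step 1 (dt=0.01): k1=(-0.553, 0.872), k2=(-0.561, 0.871), k3=(-0.561, 0.871), k4=(-0.568, 0.870); state += dt/6·(k1+2k2+2k3+k4)
t=0.010: state=(3.014, 2.059)
t=0.020: state=(3.009, 2.067)
t=0.030: state=(3.003, 2.076)
continuing one RK4 step at a time; state shown every 10 steps (Δt=0.1):
t=0.100: state=(2.957, 2.136)
t=0.200: state=(2.882, 2.217)
t=0.300: state=(2.794, 2.291)
t=0.400: state=(2.698, 2.357)
t=0.500: state=(2.596, 2.412)
t=0.600: state=(2.490, 2.455)
t=0.700: state=(2.384, 2.484)
t=0.800: state=(2.279, 2.500)
t=0.900: state=(2.177, 2.502)
t=1.000: state=(2.080, 2.492)
t=1.100: state=(1.990, 2.469)
t=1.200: state=(1.907, 2.435)
t=1.300: state=(1.831, 2.392)
t=1.400: state=(1.764, 2.341)
t=1.500: state=(1.705, 2.283)
t=1.600: state=(1.653, 2.220)
t=1.700: state=(1.610, 2.154)
t=1.800: state=(1.574, 2.085)
t=1.900: state=(1.545, 2.015)
t=2.000: state=(1.524, 1.945)
t=2.100: state=(1.509, 1.875)
t=2.150: state=(1.504, 1.841)
compare at T: x=1.504, y=1.841

largest component: y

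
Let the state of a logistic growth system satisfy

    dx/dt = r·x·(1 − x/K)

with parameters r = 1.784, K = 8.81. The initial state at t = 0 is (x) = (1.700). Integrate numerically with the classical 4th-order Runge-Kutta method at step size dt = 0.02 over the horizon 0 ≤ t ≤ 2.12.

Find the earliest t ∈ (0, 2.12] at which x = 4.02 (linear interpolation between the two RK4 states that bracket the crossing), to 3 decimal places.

t = 0.704

t=0.000: state=(1.700)
step 1 (dt=0.02): k1=(2.448), k2=(2.474), k3=(2.475), k4=(2.501); state += dt/6·(k1+2k2+2k3+k4)
t=0.020: state=(1.749)
t=0.040: state=(1.800)
t=0.060: state=(1.852)
continuing one RK4 step at a time; state shown every 5 steps (Δt=0.1):
t=0.100: state=(1.958)
t=0.200: state=(2.243)
t=0.300: state=(2.554)
t=0.400: state=(2.890)
t=0.500: state=(3.246)
t=0.600: state=(3.620)
t=0.700: state=(4.005)
next step: t=0.720: state=(4.083) — x has crossed 4.02
linear interpolation between t=0.700 (4.00509) and t=0.720 (4.08314) → t≈0.704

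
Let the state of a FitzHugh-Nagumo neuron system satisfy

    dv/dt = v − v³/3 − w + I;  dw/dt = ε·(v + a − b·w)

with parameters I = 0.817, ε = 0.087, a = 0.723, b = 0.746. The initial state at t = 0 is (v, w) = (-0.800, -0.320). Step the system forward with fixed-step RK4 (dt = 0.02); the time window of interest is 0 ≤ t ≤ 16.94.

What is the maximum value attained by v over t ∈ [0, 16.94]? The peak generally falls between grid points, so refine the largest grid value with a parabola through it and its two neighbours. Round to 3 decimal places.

max v = 2.009

t=0.000: state=(-0.800, -0.320)
step 1 (dt=0.02): k1=(0.508, 0.014), k2=(0.509, 0.015), k3=(0.509, 0.015), k4=(0.511, 0.015); state += dt/6·(k1+2k2+2k3+k4)
t=0.020: state=(-0.790, -0.320)
t=0.040: state=(-0.780, -0.319)
t=0.060: state=(-0.769, -0.319)
continuing one RK4 step at a time; state shown every 50 steps (Δt=1):
t=1.000: state=(-0.115, -0.280)
t=2.000: state=(1.316, -0.156)
t=3.000: state=(1.999, 0.066)
t=4.000: state=(1.975, 0.291)
t=5.000: state=(1.903, 0.497)
t=6.000: state=(1.828, 0.684)
t=7.000: state=(1.752, 0.852)
t=8.000: state=(1.675, 1.004)
t=9.000: state=(1.595, 1.140)
t=10.000: state=(1.513, 1.260)
t=11.000: state=(1.426, 1.365)
t=12.000: state=(1.334, 1.457)
t=13.000: state=(1.232, 1.534)
t=14.000: state=(1.115, 1.598)
t=15.000: state=(0.971, 1.646)
t=16.000: state=(0.775, 1.678)
t=16.940: state=(0.475, 1.686)
largest grid value and its neighbours: v(3.240)=2.00886, v(3.260)=2.00886, v(3.280)=2.00877
parabola through these three points peaks at t≈3.250 with v≈2.00887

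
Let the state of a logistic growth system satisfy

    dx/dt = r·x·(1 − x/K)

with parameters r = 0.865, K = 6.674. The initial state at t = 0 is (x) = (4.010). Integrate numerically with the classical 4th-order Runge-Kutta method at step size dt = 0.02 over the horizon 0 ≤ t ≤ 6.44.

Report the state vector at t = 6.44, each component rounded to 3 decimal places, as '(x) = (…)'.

(x) = (6.657)

t=0.000: state=(4.010)
step 1 (dt=0.02): k1=(1.385), k2=(1.382), k3=(1.382), k4=(1.380); state += dt/6·(k1+2k2+2k3+k4)
t=0.020: state=(4.038)
t=0.040: state=(4.065)
t=0.060: state=(4.093)
continuing one RK4 step at a time; state shown every 25 steps (Δt=0.5):
t=0.500: state=(4.664)
t=1.000: state=(5.215)
t=1.500: state=(5.649)
t=2.000: state=(5.971)
t=2.500: state=(6.200)
t=3.000: state=(6.359)
t=3.500: state=(6.466)
t=4.000: state=(6.537)
t=4.500: state=(6.585)
t=5.000: state=(6.616)
t=5.500: state=(6.636)
t=6.000: state=(6.649)
t=6.440: state=(6.657)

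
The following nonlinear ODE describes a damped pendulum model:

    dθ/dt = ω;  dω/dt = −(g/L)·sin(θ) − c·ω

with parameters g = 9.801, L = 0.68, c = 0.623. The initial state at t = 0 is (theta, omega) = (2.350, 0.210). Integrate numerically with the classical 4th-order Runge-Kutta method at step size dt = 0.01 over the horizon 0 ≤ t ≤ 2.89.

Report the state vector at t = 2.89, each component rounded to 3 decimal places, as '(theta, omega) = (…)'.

(theta, omega) = (-0.790, -0.889)

t=0.000: state=(2.350, 0.210)
step 1 (dt=0.01): k1=(0.210, -10.385), k2=(0.158, -10.342), k3=(0.158, -10.345), k4=(0.107, -10.305); state += dt/6·(k1+2k2+2k3+k4)
t=0.010: state=(2.352, 0.107)
t=0.020: state=(2.352, 0.004)
t=0.030: state=(2.352, -0.098)
continuing one RK4 step at a time; state shown every 10 steps (Δt=0.1):
t=0.100: state=(2.320, -0.803)
t=0.200: state=(2.189, -1.830)
t=0.300: state=(1.951, -2.938)
t=0.400: state=(1.599, -4.120)
t=0.500: state=(1.129, -5.228)
t=0.600: state=(0.566, -5.949)
t=0.700: state=(-0.036, -5.946)
t=0.800: state=(-0.596, -5.145)
t=0.900: state=(-1.047, -3.807)
t=1.000: state=(-1.351, -2.273)
t=1.100: state=(-1.502, -0.752)
t=1.200: state=(-1.505, 0.689)
t=1.300: state=(-1.368, 2.033)
t=1.400: state=(-1.103, 3.229)
t=1.500: state=(-0.731, 4.142)
t=1.600: state=(-0.291, 4.571)
t=1.700: state=(0.162, 4.378)
t=1.800: state=(0.566, 3.609)
t=1.900: state=(0.871, 2.463)
t=2.000: state=(1.053, 1.160)
t=2.100: state=(1.103, -0.148)
t=2.200: state=(1.026, -1.368)
t=2.300: state=(0.835, -2.411)
t=2.400: state=(0.554, -3.162)
t=2.500: state=(0.217, -3.495)
t=2.600: state=(-0.129, -3.341)
t=2.700: state=(-0.436, -2.743)
t=2.800: state=(-0.667, -1.836)
t=2.890: state=(-0.790, -0.889)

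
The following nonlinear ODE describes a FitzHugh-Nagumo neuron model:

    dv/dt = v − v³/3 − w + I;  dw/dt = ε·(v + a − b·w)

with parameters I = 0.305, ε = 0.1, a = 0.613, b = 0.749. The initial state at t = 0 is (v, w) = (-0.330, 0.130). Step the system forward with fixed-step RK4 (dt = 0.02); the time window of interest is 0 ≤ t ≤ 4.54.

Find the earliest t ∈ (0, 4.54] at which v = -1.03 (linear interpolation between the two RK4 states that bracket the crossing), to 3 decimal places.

t=0.000: state=(-0.330, 0.130)
step 1 (dt=0.02): k1=(-0.143, 0.019), k2=(-0.144, 0.018), k3=(-0.144, 0.018), k4=(-0.146, 0.018); state += dt/6·(k1+2k2+2k3+k4)
t=0.020: state=(-0.333, 0.130)
t=0.040: state=(-0.336, 0.131)
t=0.060: state=(-0.339, 0.131)
continuing one RK4 step at a time; state shown every 10 steps (Δt=0.2):
t=0.200: state=(-0.362, 0.133)
t=0.400: state=(-0.400, 0.136)
t=0.600: state=(-0.446, 0.138)
t=0.800: state=(-0.500, 0.139)
t=1.000: state=(-0.563, 0.138)
t=1.200: state=(-0.634, 0.136)
t=1.400: state=(-0.715, 0.133)
t=1.600: state=(-0.802, 0.128)
t=1.800: state=(-0.895, 0.122)
t=2.000: state=(-0.990, 0.113)
t=2.080: state=(-1.028, 0.109)
next step: t=2.100: state=(-1.037, 0.108) — v has crossed -1.03
linear interpolation between t=2.080 (-1.02801) and t=2.100 (-1.03740) → t≈2.084

t = 2.084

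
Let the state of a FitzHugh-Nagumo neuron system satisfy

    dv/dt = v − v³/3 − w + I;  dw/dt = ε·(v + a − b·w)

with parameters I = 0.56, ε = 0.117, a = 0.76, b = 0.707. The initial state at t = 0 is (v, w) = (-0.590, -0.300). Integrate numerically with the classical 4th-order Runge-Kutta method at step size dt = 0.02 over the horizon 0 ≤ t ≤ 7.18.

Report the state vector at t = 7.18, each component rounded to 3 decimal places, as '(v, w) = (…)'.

(v, w) = (1.453, 1.126)

t=0.000: state=(-0.590, -0.300)
step 1 (dt=0.02): k1=(0.338, 0.045), k2=(0.340, 0.045), k3=(0.340, 0.045), k4=(0.342, 0.045); state += dt/6·(k1+2k2+2k3+k4)
t=0.020: state=(-0.583, -0.299)
t=0.040: state=(-0.576, -0.298)
t=0.060: state=(-0.569, -0.297)
continuing one RK4 step at a time; state shown every 25 steps (Δt=0.5):
t=0.500: state=(-0.394, -0.273)
t=1.000: state=(-0.114, -0.233)
t=1.500: state=(0.310, -0.175)
t=2.000: state=(0.912, -0.090)
t=2.500: state=(1.498, 0.027)
t=3.000: state=(1.785, 0.165)
t=3.500: state=(1.845, 0.307)
t=4.000: state=(1.822, 0.443)
t=4.500: state=(1.776, 0.572)
t=5.000: state=(1.722, 0.692)
t=5.500: state=(1.664, 0.805)
t=6.000: state=(1.604, 0.910)
t=6.500: state=(1.542, 1.006)
t=7.000: state=(1.477, 1.096)
t=7.180: state=(1.453, 1.126)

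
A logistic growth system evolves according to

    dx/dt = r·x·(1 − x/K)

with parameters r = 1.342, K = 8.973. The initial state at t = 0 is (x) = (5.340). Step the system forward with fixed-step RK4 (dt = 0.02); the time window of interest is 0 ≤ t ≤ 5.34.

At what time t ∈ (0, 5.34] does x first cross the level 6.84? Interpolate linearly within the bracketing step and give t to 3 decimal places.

t=0.000: state=(5.340)
step 1 (dt=0.02): k1=(2.901), k2=(2.894), k3=(2.894), k4=(2.886); state += dt/6·(k1+2k2+2k3+k4)
t=0.020: state=(5.398)
t=0.040: state=(5.455)
t=0.060: state=(5.513)
continuing one RK4 step at a time; state shown every 10 steps (Δt=0.2):
t=0.200: state=(5.903)
t=0.400: state=(6.420)
t=0.580: state=(6.837)
next step: t=0.600: state=(6.881) — x has crossed 6.84
linear interpolation between t=0.580 (6.83718) and t=0.600 (6.88056) → t≈0.581

t = 0.581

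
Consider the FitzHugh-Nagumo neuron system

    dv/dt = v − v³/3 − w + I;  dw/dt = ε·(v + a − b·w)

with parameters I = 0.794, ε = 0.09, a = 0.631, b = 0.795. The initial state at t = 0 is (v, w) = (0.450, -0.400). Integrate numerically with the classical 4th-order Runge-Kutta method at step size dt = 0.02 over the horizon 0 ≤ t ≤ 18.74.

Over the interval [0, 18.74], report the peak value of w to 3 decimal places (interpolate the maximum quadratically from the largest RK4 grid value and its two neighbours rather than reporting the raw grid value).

max w = 1.628

t=0.000: state=(0.450, -0.400)
step 1 (dt=0.02): k1=(1.614, 0.126), k2=(1.625, 0.127), k3=(1.625, 0.127), k4=(1.637, 0.129); state += dt/6·(k1+2k2+2k3+k4)
t=0.020: state=(0.483, -0.397)
t=0.040: state=(0.515, -0.395)
t=0.060: state=(0.549, -0.392)
continuing one RK4 step at a time; state shown every 50 steps (Δt=1):
t=1.000: state=(1.901, -0.206)
t=2.000: state=(2.043, 0.038)
t=3.000: state=(1.978, 0.265)
t=4.000: state=(1.904, 0.470)
t=5.000: state=(1.830, 0.655)
t=6.000: state=(1.756, 0.820)
t=7.000: state=(1.681, 0.968)
t=8.000: state=(1.605, 1.098)
t=9.000: state=(1.527, 1.213)
t=10.000: state=(1.447, 1.313)
t=11.000: state=(1.363, 1.399)
t=12.000: state=(1.273, 1.472)
t=13.000: state=(1.176, 1.532)
t=14.000: state=(1.064, 1.578)
t=15.000: state=(0.928, 1.610)
t=16.000: state=(0.742, 1.627)
t=17.000: state=(0.435, 1.622)
t=18.000: state=(-0.230, 1.577)
t=18.740: state=(-1.168, 1.493)
largest grid value and its neighbours: w(16.300)=1.62814, w(16.320)=1.62814, w(16.340)=1.62813
parabola through these three points peaks at t≈16.317 with w≈1.62814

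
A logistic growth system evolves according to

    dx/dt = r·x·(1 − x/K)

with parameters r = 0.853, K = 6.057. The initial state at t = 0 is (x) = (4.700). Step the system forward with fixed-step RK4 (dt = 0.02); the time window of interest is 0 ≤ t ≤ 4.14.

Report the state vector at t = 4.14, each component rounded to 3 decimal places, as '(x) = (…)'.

t=0.000: state=(4.700)
step 1 (dt=0.02): k1=(0.898), k2=(0.894), k3=(0.894), k4=(0.890); state += dt/6·(k1+2k2+2k3+k4)
t=0.020: state=(4.718)
t=0.040: state=(4.736)
t=0.060: state=(4.753)
continuing one RK4 step at a time; state shown every 10 steps (Δt=0.2):
t=0.200: state=(4.871)
t=0.400: state=(5.025)
t=0.600: state=(5.163)
t=0.800: state=(5.286)
t=1.000: state=(5.393)
t=1.200: state=(5.488)
t=1.400: state=(5.570)
t=1.600: state=(5.641)
t=1.800: state=(5.702)
t=2.000: state=(5.755)
t=2.200: state=(5.801)
t=2.400: state=(5.839)
t=2.600: state=(5.872)
t=2.800: state=(5.901)
t=3.000: state=(5.925)
t=3.200: state=(5.945)
t=3.400: state=(5.962)
t=3.600: state=(5.977)
t=3.800: state=(5.989)
t=4.000: state=(6.000)
t=4.140: state=(6.006)

(x) = (6.006)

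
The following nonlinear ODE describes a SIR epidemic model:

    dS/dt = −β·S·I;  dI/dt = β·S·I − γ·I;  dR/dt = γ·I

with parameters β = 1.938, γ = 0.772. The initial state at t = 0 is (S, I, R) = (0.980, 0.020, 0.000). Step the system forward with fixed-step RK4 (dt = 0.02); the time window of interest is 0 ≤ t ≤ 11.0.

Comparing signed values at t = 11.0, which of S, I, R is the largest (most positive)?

largest component: R

t=0.000: state=(0.980, 0.020, 0.000)
step 1 (dt=0.02): k1=(-0.038, 0.023, 0.015), k2=(-0.038, 0.023, 0.016), k3=(-0.038, 0.023, 0.016), k4=(-0.039, 0.023, 0.016); state += dt/6·(k1+2k2+2k3+k4)
t=0.020: state=(0.979, 0.020, 0.000)
t=0.040: state=(0.978, 0.021, 0.001)
t=0.060: state=(0.978, 0.021, 0.001)
continuing one RK4 step at a time; state shown every 25 steps (Δt=0.5):
t=0.500: state=(0.955, 0.035, 0.010)
t=1.000: state=(0.914, 0.059, 0.028)
t=1.500: state=(0.849, 0.094, 0.057)
t=2.000: state=(0.759, 0.139, 0.102)
t=2.500: state=(0.648, 0.187, 0.165)
t=3.000: state=(0.530, 0.225, 0.245)
t=3.500: state=(0.422, 0.242, 0.336)
t=4.000: state=(0.334, 0.237, 0.429)
t=4.500: state=(0.268, 0.215, 0.517)
t=5.000: state=(0.220, 0.185, 0.594)
t=5.500: state=(0.187, 0.153, 0.660)
t=6.000: state=(0.164, 0.123, 0.713)
t=6.500: state=(0.147, 0.098, 0.755)
t=7.000: state=(0.135, 0.076, 0.789)
t=7.500: state=(0.127, 0.059, 0.815)
t=8.000: state=(0.121, 0.045, 0.834)
t=8.500: state=(0.116, 0.034, 0.850)
t=9.000: state=(0.113, 0.026, 0.861)
t=9.500: state=(0.110, 0.020, 0.870)
t=10.000: state=(0.109, 0.015, 0.877)
t=10.500: state=(0.107, 0.011, 0.882)
t=11.000: state=(0.106, 0.008, 0.885)
compare at T: S=0.106, I=0.008, R=0.885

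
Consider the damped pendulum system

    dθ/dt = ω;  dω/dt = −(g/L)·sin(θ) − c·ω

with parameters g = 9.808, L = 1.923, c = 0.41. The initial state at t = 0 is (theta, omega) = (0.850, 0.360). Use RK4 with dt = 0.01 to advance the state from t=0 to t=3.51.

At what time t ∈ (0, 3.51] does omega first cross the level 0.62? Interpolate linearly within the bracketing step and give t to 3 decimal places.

t=0.000: state=(0.850, 0.360)
step 1 (dt=0.01): k1=(0.360, -3.979), k2=(0.340, -3.977), k3=(0.340, -3.977), k4=(0.320, -3.975); state += dt/6·(k1+2k2+2k3+k4)
t=0.010: state=(0.853, 0.320)
t=0.020: state=(0.856, 0.281)
t=0.030: state=(0.859, 0.241)
continuing one RK4 step at a time; state shown every 20 steps (Δt=0.2):
t=0.200: state=(0.844, -0.410)
t=0.400: state=(0.694, -1.065)
t=0.600: state=(0.432, -1.507)
t=0.800: state=(0.111, -1.650)
t=1.000: state=(-0.206, -1.468)
t=1.200: state=(-0.459, -1.026)
t=1.400: state=(-0.607, -0.439)
t=1.600: state=(-0.633, 0.173)
t=1.760: state=(-0.569, 0.612)
next step: t=1.770: state=(-0.563, 0.637) — omega has crossed 0.62
linear interpolation between t=1.760 (0.61219) and t=1.770 (0.63698) → t≈1.763

t = 1.763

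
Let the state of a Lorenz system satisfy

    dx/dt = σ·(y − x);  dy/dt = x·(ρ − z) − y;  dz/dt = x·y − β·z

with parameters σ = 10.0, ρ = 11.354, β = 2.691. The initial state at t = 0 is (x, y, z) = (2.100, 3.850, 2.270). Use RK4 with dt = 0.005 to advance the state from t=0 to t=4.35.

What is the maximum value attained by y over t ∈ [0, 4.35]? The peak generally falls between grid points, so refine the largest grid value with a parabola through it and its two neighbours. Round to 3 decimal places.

max y = 10.185

t=0.000: state=(2.100, 3.850, 2.270)
step 1 (dt=0.005): k1=(17.500, 15.226, 1.976), k2=(17.443, 15.575, 2.213), k3=(17.453, 15.572, 2.213), k4=(17.406, 15.917, 2.453); state += dt/6·(k1+2k2+2k3+k4)
t=0.005: state=(2.187, 3.928, 2.281)
t=0.010: state=(2.274, 4.009, 2.295)
t=0.015: state=(2.361, 4.094, 2.311)
continuing one RK4 step at a time; state shown every 40 steps (Δt=0.2):
t=0.200: state=(6.274, 8.821, 5.732)
t=0.400: state=(8.741, 7.406, 15.348)
t=0.600: state=(3.845, 1.825, 12.812)
t=0.800: state=(1.997, 1.891, 8.134)
t=1.000: state=(2.695, 3.460, 5.672)
t=1.200: state=(5.097, 6.689, 6.459)
t=1.400: state=(7.653, 7.940, 12.043)
t=1.600: state=(5.589, 3.934, 13.248)
t=1.800: state=(3.410, 3.001, 9.796)
t=2.000: state=(3.660, 4.233, 7.585)
t=2.200: state=(5.410, 6.456, 8.285)
t=2.400: state=(6.768, 6.767, 11.658)
t=2.600: state=(5.441, 4.474, 12.131)
t=2.800: state=(4.133, 3.897, 9.923)
t=3.000: state=(4.432, 4.905, 8.616)
t=3.200: state=(5.650, 6.249, 9.516)
t=3.400: state=(6.151, 5.955, 11.435)
t=3.600: state=(5.206, 4.660, 11.276)
t=3.800: state=(4.555, 4.499, 9.875)
t=4.000: state=(4.922, 5.289, 9.309)
t=4.200: state=(5.675, 5.954, 10.172)
t=4.350: state=(5.813, 5.705, 10.999)
largest grid value and its neighbours: y(0.280)=10.17396, y(0.285)=10.18431, y(0.290)=10.18340
parabola through these three points peaks at t≈0.287 with y≈10.18530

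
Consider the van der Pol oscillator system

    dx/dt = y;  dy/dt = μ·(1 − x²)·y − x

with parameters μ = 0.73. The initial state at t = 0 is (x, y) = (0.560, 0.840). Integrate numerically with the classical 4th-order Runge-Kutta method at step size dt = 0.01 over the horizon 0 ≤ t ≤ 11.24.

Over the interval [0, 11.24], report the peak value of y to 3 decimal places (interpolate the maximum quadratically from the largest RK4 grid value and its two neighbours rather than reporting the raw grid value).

t=0.000: state=(0.560, 0.840)
step 1 (dt=0.01): k1=(0.840, -0.139), k2=(0.839, -0.147), k3=(0.839, -0.147), k4=(0.839, -0.154); state += dt/6·(k1+2k2+2k3+k4)
t=0.010: state=(0.568, 0.839)
t=0.020: state=(0.577, 0.837)
t=0.030: state=(0.585, 0.835)
continuing one RK4 step at a time; state shown every 50 steps (Δt=0.5):
t=0.500: state=(0.930, 0.579)
t=1.000: state=(1.095, 0.059)
t=1.500: state=(0.990, -0.467)
t=2.000: state=(0.632, -0.969)
t=2.500: state=(0.008, -1.535)
t=3.000: state=(-0.862, -1.808)
t=3.500: state=(-1.582, -0.895)
t=4.000: state=(-1.741, 0.163)
t=4.500: state=(-1.510, 0.709)
t=5.000: state=(-1.051, 1.138)
t=5.500: state=(-0.341, 1.743)
t=6.000: state=(0.703, 2.334)
t=6.500: state=(1.702, 1.325)
t=7.000: state=(1.970, -0.088)
t=7.500: state=(1.763, -0.657)
t=8.000: state=(1.347, -1.007)
t=8.500: state=(0.735, -1.486)
t=9.000: state=(-0.185, -2.212)
t=9.500: state=(-1.345, -2.083)
t=10.000: state=(-1.970, -0.407)
t=10.500: state=(-1.915, 0.471)
t=11.000: state=(-1.579, 0.847)
t=11.240: state=(-1.356, 1.012)
largest grid value and its neighbours: y(6.010)=2.33554, y(6.020)=2.33592, y(6.030)=2.33547
parabola through these three points peaks at t≈6.020 with y≈2.33592

max y = 2.336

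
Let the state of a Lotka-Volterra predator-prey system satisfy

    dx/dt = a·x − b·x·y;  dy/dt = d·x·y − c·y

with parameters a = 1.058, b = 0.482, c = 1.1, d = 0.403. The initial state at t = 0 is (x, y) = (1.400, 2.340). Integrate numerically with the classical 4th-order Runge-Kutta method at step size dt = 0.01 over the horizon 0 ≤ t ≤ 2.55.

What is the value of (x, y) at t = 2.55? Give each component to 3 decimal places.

(x, y) = (3.567, 1.204)

t=0.000: state=(1.400, 2.340)
step 1 (dt=0.01): k1=(-0.098, -1.254), k2=(-0.094, -1.251), k3=(-0.094, -1.251), k4=(-0.089, -1.248); state += dt/6·(k1+2k2+2k3+k4)
t=0.010: state=(1.399, 2.327)
t=0.020: state=(1.398, 2.315)
t=0.030: state=(1.397, 2.303)
continuing one RK4 step at a time; state shown every 10 steps (Δt=0.1):
t=0.100: state=(1.394, 2.218)
t=0.200: state=(1.397, 2.101)
t=0.300: state=(1.407, 1.992)
t=0.400: state=(1.424, 1.889)
t=0.500: state=(1.449, 1.793)
t=0.600: state=(1.480, 1.704)
t=0.700: state=(1.519, 1.622)
t=0.800: state=(1.564, 1.546)
t=0.900: state=(1.617, 1.476)
t=1.000: state=(1.676, 1.413)
t=1.100: state=(1.743, 1.356)
t=1.200: state=(1.817, 1.305)
t=1.300: state=(1.899, 1.260)
t=1.400: state=(1.989, 1.221)
t=1.500: state=(2.086, 1.187)
t=1.600: state=(2.191, 1.159)
t=1.700: state=(2.305, 1.137)
t=1.800: state=(2.426, 1.121)
t=1.900: state=(2.556, 1.110)
t=2.000: state=(2.694, 1.105)
t=2.100: state=(2.839, 1.107)
t=2.200: state=(2.991, 1.115)
t=2.300: state=(3.150, 1.130)
t=2.400: state=(3.314, 1.153)
t=2.500: state=(3.482, 1.185)
t=2.550: state=(3.567, 1.204)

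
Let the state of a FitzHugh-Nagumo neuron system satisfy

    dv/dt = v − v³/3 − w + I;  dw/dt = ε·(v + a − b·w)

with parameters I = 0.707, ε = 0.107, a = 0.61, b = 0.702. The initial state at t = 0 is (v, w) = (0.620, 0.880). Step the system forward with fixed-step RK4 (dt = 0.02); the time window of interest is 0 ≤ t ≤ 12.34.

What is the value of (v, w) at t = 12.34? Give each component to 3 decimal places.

(v, w) = (-1.901, 1.026)

t=0.000: state=(0.620, 0.880)
step 1 (dt=0.02): k1=(0.368, 0.066), k2=(0.369, 0.066), k3=(0.369, 0.066), k4=(0.371, 0.066); state += dt/6·(k1+2k2+2k3+k4)
t=0.020: state=(0.627, 0.881)
t=0.040: state=(0.635, 0.883)
t=0.060: state=(0.642, 0.884)
continuing one RK4 step at a time; state shown every 25 steps (Δt=0.5):
t=0.500: state=(0.821, 0.917)
t=1.000: state=(1.033, 0.964)
t=1.500: state=(1.214, 1.020)
t=2.000: state=(1.332, 1.082)
t=2.500: state=(1.388, 1.145)
t=3.000: state=(1.397, 1.209)
t=3.500: state=(1.379, 1.269)
t=4.000: state=(1.343, 1.326)
t=4.500: state=(1.297, 1.378)
t=5.000: state=(1.242, 1.426)
t=5.500: state=(1.181, 1.469)
t=6.000: state=(1.112, 1.507)
t=6.500: state=(1.033, 1.540)
t=7.000: state=(0.943, 1.567)
t=7.500: state=(0.834, 1.588)
t=8.000: state=(0.698, 1.602)
t=8.500: state=(0.515, 1.607)
t=9.000: state=(0.251, 1.601)
t=9.500: state=(-0.160, 1.577)
t=10.000: state=(-0.789, 1.527)
t=10.500: state=(-1.478, 1.442)
t=11.000: state=(-1.846, 1.332)
t=11.500: state=(-1.932, 1.215)
t=12.000: state=(-1.923, 1.101)
t=12.340: state=(-1.901, 1.026)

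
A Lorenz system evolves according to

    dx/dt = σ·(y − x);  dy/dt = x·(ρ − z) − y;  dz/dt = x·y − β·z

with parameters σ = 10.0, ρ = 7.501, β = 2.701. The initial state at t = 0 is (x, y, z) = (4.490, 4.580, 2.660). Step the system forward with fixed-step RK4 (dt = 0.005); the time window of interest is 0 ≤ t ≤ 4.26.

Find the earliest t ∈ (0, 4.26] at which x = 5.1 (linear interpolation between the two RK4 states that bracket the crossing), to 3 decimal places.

t=0.000: state=(4.490, 4.580, 2.660)
step 1 (dt=0.005): k1=(0.900, 17.156, 13.380), k2=(1.306, 16.974, 13.492), k3=(1.292, 16.978, 13.494), k4=(1.684, 16.799, 13.609); state += dt/6·(k1+2k2+2k3+k4)
t=0.005: state=(4.496, 4.665, 2.727)
t=0.010: state=(4.507, 4.748, 2.796)
t=0.015: state=(4.521, 4.829, 2.866)
t=0.100: state=(5.092, 5.970, 4.264)
next step: t=0.105: state=(5.136, 6.022, 4.359) — x has crossed 5.1
linear interpolation between t=0.100 (5.09185) and t=0.105 (5.13596) → t≈0.101

t = 0.101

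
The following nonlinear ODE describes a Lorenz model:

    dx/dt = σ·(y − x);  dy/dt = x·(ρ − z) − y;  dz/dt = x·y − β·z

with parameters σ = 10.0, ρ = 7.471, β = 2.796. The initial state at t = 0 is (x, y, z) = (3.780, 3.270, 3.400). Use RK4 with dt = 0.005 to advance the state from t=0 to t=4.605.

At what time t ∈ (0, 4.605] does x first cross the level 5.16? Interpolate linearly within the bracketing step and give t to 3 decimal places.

t=0.000: state=(3.780, 3.270, 3.400)
step 1 (dt=0.005): k1=(-5.100, 12.118, 2.854), k2=(-4.670, 12.009, 2.907), k3=(-4.683, 12.013, 2.909), k4=(-4.265, 11.908, 2.963); state += dt/6·(k1+2k2+2k3+k4)
t=0.005: state=(3.757, 3.330, 3.415)
t=0.010: state=(3.737, 3.389, 3.430)
t=0.015: state=(3.722, 3.447, 3.445)
continuing one RK4 step at a time; state shown every 40 steps (Δt=0.2):
t=0.200: state=(4.498, 5.215, 4.653)
t=0.295: state=(5.141, 5.726, 5.801)
next step: t=0.300: state=(5.170, 5.740, 5.867) — x has crossed 5.16
linear interpolation between t=0.295 (5.14140) and t=0.300 (5.17026) → t≈0.298

t = 0.298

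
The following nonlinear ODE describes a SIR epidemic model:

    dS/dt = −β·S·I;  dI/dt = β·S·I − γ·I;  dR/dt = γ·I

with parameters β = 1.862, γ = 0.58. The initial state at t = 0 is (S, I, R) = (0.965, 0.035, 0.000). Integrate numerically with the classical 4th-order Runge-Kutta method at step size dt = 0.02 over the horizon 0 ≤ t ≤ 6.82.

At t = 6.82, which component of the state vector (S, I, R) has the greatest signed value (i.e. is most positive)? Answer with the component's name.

largest component: R

t=0.000: state=(0.965, 0.035, 0.000)
step 1 (dt=0.02): k1=(-0.063, 0.043, 0.020), k2=(-0.064, 0.043, 0.021), k3=(-0.064, 0.043, 0.021), k4=(-0.064, 0.044, 0.021); state += dt/6·(k1+2k2+2k3+k4)
t=0.020: state=(0.964, 0.036, 0.000)
t=0.040: state=(0.962, 0.037, 0.001)
t=0.060: state=(0.961, 0.038, 0.001)
continuing one RK4 step at a time; state shown every 25 steps (Δt=0.5):
t=0.500: state=(0.923, 0.063, 0.014)
t=1.000: state=(0.853, 0.108, 0.038)
t=1.500: state=(0.750, 0.171, 0.078)
t=2.000: state=(0.618, 0.243, 0.139)
t=2.500: state=(0.479, 0.303, 0.218)
t=3.000: state=(0.355, 0.333, 0.311)
t=3.500: state=(0.260, 0.331, 0.409)
t=4.000: state=(0.193, 0.306, 0.501)
t=4.500: state=(0.148, 0.268, 0.585)
t=5.000: state=(0.117, 0.226, 0.656)
t=5.500: state=(0.097, 0.187, 0.716)
t=6.000: state=(0.083, 0.152, 0.765)
t=6.500: state=(0.073, 0.122, 0.805)
t=6.820: state=(0.068, 0.106, 0.826)
compare at T: S=0.068, I=0.106, R=0.826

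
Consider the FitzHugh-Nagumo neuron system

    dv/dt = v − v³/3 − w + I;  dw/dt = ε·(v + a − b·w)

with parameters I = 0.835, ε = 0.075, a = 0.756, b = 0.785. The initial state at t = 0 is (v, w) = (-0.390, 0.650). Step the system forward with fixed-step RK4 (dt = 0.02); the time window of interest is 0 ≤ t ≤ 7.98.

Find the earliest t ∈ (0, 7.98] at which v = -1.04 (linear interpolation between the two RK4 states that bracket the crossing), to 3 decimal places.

t=0.000: state=(-0.390, 0.650)
step 1 (dt=0.02): k1=(-0.185, -0.011), k2=(-0.187, -0.011), k3=(-0.187, -0.011), k4=(-0.188, -0.011); state += dt/6·(k1+2k2+2k3+k4)
t=0.020: state=(-0.394, 0.650)
t=0.040: state=(-0.398, 0.650)
t=0.060: state=(-0.401, 0.649)
continuing one RK4 step at a time; state shown every 25 steps (Δt=0.5):
t=0.500: state=(-0.503, 0.643)
t=1.000: state=(-0.660, 0.631)
t=1.500: state=(-0.858, 0.612)
t=1.920: state=(-1.038, 0.591)
next step: t=1.940: state=(-1.046, 0.590) — v has crossed -1.04
linear interpolation between t=1.920 (-1.03792) and t=1.940 (-1.04633) → t≈1.925

t = 1.925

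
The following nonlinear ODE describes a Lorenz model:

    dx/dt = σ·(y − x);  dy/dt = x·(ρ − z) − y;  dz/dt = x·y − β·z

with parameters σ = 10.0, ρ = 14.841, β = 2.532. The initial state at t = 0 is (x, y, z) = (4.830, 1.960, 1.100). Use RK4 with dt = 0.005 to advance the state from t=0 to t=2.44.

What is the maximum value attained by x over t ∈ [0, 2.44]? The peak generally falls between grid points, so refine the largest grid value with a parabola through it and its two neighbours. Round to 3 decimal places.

max x = 11.657

t=0.000: state=(4.830, 1.960, 1.100)
step 1 (dt=0.005): k1=(-28.700, 64.409, 6.682), k2=(-26.372, 63.183, 7.265), k3=(-26.461, 63.259, 7.259), k4=(-24.214, 62.104, 7.816); state += dt/6·(k1+2k2+2k3+k4)
t=0.005: state=(4.698, 2.276, 1.136)
t=0.010: state=(4.587, 2.582, 1.178)
t=0.015: state=(4.497, 2.878, 1.225)
continuing one RK4 step at a time; state shown every 20 steps (Δt=0.1):
t=0.100: state=(5.057, 7.393, 2.815)
t=0.200: state=(8.526, 12.671, 8.382)
t=0.300: state=(11.609, 12.423, 18.854)
t=0.400: state=(9.126, 4.109, 22.650)
t=0.500: state=(4.084, -0.107, 18.529)
t=0.600: state=(1.204, -0.525, 14.297)
t=0.700: state=(0.168, -0.377, 11.076)
t=0.800: state=(-0.162, -0.361, 8.599)
t=0.900: state=(-0.331, -0.502, 6.685)
t=1.000: state=(-0.546, -0.823, 5.215)
t=1.100: state=(-0.930, -1.449, 4.122)
t=1.200: state=(-1.659, -2.649, 3.432)
t=1.300: state=(-3.042, -4.900, 3.443)
t=1.400: state=(-5.527, -8.675, 5.261)
t=1.500: state=(-9.056, -12.520, 11.232)
t=1.600: state=(-10.886, -10.297, 19.761)
t=1.700: state=(-7.913, -3.441, 21.146)
t=1.800: state=(-3.801, -0.561, 17.288)
t=1.900: state=(-1.613, -0.334, 13.501)
t=2.000: state=(-0.899, -0.610, 10.528)
t=2.100: state=(-0.850, -0.993, 8.232)
t=2.200: state=(-1.147, -1.601, 6.503)
t=2.300: state=(-1.800, -2.689, 5.324)
t=2.400: state=(-3.023, -4.642, 4.910)
t=2.440: state=(-3.748, -5.763, 5.107)
largest grid value and its neighbours: x(0.305)=11.64081, x(0.310)=11.65580, x(0.315)=11.65317
parabola through these three points peaks at t≈0.312 with x≈11.65689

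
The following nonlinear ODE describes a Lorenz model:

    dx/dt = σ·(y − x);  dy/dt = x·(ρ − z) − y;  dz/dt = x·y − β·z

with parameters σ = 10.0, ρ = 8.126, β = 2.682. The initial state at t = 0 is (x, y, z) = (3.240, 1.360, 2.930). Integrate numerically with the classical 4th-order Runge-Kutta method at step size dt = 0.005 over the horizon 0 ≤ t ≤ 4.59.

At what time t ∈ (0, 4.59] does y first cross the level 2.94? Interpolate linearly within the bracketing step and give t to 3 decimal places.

t = 0.130

t=0.000: state=(3.240, 1.360, 2.930)
step 1 (dt=0.005): k1=(-18.800, 15.475, -3.452), k2=(-17.943, 15.220, -3.369), k3=(-17.971, 15.231, -3.369), k4=(-17.140, 14.985, -3.289); state += dt/6·(k1+2k2+2k3+k4)
t=0.005: state=(3.150, 1.436, 2.913)
t=0.010: state=(3.068, 1.510, 2.897)
t=0.015: state=(2.994, 1.582, 2.882)
t=0.125: state=(2.581, 2.885, 2.715)
next step: t=0.130: state=(2.597, 2.940, 2.716) — y has crossed 2.94
linear interpolation between t=0.125 (2.88482) and t=0.130 (2.94029) → t≈0.130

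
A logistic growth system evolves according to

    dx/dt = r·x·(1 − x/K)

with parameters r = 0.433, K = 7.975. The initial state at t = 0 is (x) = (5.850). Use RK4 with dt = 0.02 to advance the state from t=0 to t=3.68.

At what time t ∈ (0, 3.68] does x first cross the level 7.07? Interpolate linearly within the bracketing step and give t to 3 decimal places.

t=0.000: state=(5.850)
step 1 (dt=0.02): k1=(0.675), k2=(0.674), k3=(0.674), k4=(0.672); state += dt/6·(k1+2k2+2k3+k4)
t=0.020: state=(5.863)
t=0.040: state=(5.877)
t=0.060: state=(5.890)
continuing one RK4 step at a time; state shown every 10 steps (Δt=0.2):
t=0.200: state=(5.982)
t=0.400: state=(6.109)
t=0.600: state=(6.230)
t=0.800: state=(6.345)
t=1.000: state=(6.454)
t=1.200: state=(6.558)
t=1.400: state=(6.656)
t=1.600: state=(6.749)
t=1.800: state=(6.836)
t=2.000: state=(6.918)
t=2.200: state=(6.995)
t=2.400: state=(7.067)
next step: t=2.420: state=(7.074) — x has crossed 7.07
linear interpolation between t=2.400 (7.06694) and t=2.420 (7.07388) → t≈2.409

t = 2.409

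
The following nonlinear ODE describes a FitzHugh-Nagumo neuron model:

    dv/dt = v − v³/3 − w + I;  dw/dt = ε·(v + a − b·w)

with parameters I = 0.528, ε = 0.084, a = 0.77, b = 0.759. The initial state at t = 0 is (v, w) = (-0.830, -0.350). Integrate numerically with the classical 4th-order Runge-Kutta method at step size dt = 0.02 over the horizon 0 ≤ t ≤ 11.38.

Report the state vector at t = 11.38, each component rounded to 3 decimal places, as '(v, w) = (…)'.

t=0.000: state=(-0.830, -0.350)
step 1 (dt=0.02): k1=(0.239, 0.017), k2=(0.239, 0.017), k3=(0.239, 0.017), k4=(0.240, 0.018); state += dt/6·(k1+2k2+2k3+k4)
t=0.020: state=(-0.825, -0.350)
t=0.040: state=(-0.820, -0.349)
t=0.060: state=(-0.816, -0.349)
continuing one RK4 step at a time; state shown every 25 steps (Δt=0.5):
t=0.500: state=(-0.701, -0.339)
t=1.000: state=(-0.543, -0.322)
t=1.500: state=(-0.330, -0.299)
t=2.000: state=(-0.014, -0.265)
t=2.500: state=(0.473, -0.216)
t=3.000: state=(1.128, -0.144)
t=3.500: state=(1.658, -0.049)
t=4.000: state=(1.863, 0.058)
t=4.500: state=(1.895, 0.166)
t=5.000: state=(1.874, 0.270)
t=5.500: state=(1.839, 0.370)
t=6.000: state=(1.799, 0.466)
t=6.500: state=(1.759, 0.557)
t=7.000: state=(1.717, 0.643)
t=7.500: state=(1.674, 0.725)
t=8.000: state=(1.630, 0.802)
t=8.500: state=(1.586, 0.875)
t=9.000: state=(1.540, 0.944)
t=9.500: state=(1.492, 1.009)
t=10.000: state=(1.443, 1.070)
t=10.500: state=(1.392, 1.127)
t=11.000: state=(1.337, 1.180)
t=11.380: state=(1.294, 1.217)

(v, w) = (1.294, 1.217)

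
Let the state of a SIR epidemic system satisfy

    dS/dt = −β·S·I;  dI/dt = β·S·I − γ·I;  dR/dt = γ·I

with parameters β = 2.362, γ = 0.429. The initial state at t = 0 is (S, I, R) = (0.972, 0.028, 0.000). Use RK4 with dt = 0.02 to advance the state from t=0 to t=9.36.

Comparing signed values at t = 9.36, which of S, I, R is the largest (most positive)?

t=0.000: state=(0.972, 0.028, 0.000)
step 1 (dt=0.02): k1=(-0.064, 0.052, 0.012), k2=(-0.065, 0.053, 0.012), k3=(-0.065, 0.053, 0.012), k4=(-0.067, 0.054, 0.012); state += dt/6·(k1+2k2+2k3+k4)
t=0.020: state=(0.971, 0.029, 0.000)
t=0.040: state=(0.969, 0.030, 0.000)
t=0.060: state=(0.968, 0.031, 0.001)
continuing one RK4 step at a time; state shown every 25 steps (Δt=0.5):
t=0.500: state=(0.921, 0.069, 0.010)
t=1.000: state=(0.810, 0.157, 0.033)
t=1.500: state=(0.622, 0.297, 0.081)
t=2.000: state=(0.402, 0.438, 0.161)
t=2.500: state=(0.228, 0.509, 0.264)
t=3.000: state=(0.125, 0.502, 0.373)
t=3.500: state=(0.071, 0.453, 0.476)
t=4.000: state=(0.043, 0.390, 0.567)
t=4.500: state=(0.028, 0.328, 0.644)
t=5.000: state=(0.020, 0.272, 0.708)
t=5.500: state=(0.015, 0.224, 0.761)
t=6.000: state=(0.012, 0.184, 0.805)
t=6.500: state=(0.010, 0.150, 0.840)
t=7.000: state=(0.008, 0.122, 0.869)
t=7.500: state=(0.007, 0.100, 0.893)
t=8.000: state=(0.006, 0.081, 0.913)
t=8.500: state=(0.006, 0.066, 0.928)
t=9.000: state=(0.005, 0.054, 0.941)
t=9.360: state=(0.005, 0.046, 0.949)
compare at T: S=0.005, I=0.046, R=0.949

largest component: R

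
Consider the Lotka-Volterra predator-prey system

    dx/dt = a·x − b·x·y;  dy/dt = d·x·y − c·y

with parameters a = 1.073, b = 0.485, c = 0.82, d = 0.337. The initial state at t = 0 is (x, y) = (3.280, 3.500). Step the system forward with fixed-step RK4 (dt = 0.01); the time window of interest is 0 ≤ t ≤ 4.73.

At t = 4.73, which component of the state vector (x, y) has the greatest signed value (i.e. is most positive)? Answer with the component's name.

t=0.000: state=(3.280, 3.500)
step 1 (dt=0.01): k1=(-2.048, 0.999), k2=(-2.050, 0.988), k3=(-2.050, 0.988), k4=(-2.051, 0.977); state += dt/6·(k1+2k2+2k3+k4)
t=0.010: state=(3.260, 3.510)
t=0.020: state=(3.239, 3.520)
t=0.030: state=(3.218, 3.529)
continuing one RK4 step at a time; state shown every 20 steps (Δt=0.2):
t=0.200: state=(2.871, 3.655)
t=0.400: state=(2.487, 3.715)
t=0.600: state=(2.151, 3.685)
t=0.800: state=(1.873, 3.581)
t=1.000: state=(1.653, 3.422)
t=1.200: state=(1.483, 3.227)
t=1.400: state=(1.358, 3.014)
t=1.600: state=(1.270, 2.794)
t=1.800: state=(1.213, 2.578)
t=2.000: state=(1.183, 2.372)
t=2.200: state=(1.176, 2.179)
t=2.400: state=(1.190, 2.003)
t=2.600: state=(1.224, 1.844)
t=2.800: state=(1.277, 1.702)
t=3.000: state=(1.350, 1.578)
t=3.200: state=(1.443, 1.472)
t=3.400: state=(1.558, 1.382)
t=3.600: state=(1.695, 1.309)
t=3.800: state=(1.856, 1.252)
t=4.000: state=(2.041, 1.211)
t=4.200: state=(2.252, 1.188)
t=4.400: state=(2.488, 1.183)
t=4.600: state=(2.748, 1.197)
t=4.730: state=(2.928, 1.219)
compare at T: x=2.928, y=1.219

largest component: x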